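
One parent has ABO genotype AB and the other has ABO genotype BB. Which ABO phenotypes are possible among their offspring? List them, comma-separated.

Gametes from AB × BB give offspring ABO genotypes AB, BB, i.e. phenotypes B, AB.

B, AB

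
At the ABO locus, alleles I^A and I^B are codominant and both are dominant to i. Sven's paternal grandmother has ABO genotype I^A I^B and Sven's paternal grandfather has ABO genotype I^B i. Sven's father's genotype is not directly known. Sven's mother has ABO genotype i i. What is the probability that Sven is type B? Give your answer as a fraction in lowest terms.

1/2

Sven's father's ABO genotype from I^A I^B × I^B i: 1/4 I^A I^B, 1/4 I^A i, 1/4 I^B I^B, 1/4 I^B i.
Crossing each possibility with the mother i i and summing P(type B): 1/4·1/2 + 1/4·0 + 1/4·1 + 1/4·1/2 = 1/2.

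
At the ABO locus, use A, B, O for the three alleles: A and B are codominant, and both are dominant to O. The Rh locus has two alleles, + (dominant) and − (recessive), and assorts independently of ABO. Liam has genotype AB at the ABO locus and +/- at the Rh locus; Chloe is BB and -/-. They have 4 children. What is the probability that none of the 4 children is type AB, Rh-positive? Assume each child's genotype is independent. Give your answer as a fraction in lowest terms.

ABO cross AB × BB → 1/2 B, 1/2 AB.
Rh cross +/- × -/- → 1/2 Rh+, 1/2 Rh-; so P(type AB, Rh-positive) = 1/2 × 1/2 = 1/4 per child.
P(not type AB, Rh-positive) = 3/4 for one child; (3/4)^4 = 81/256.

81/256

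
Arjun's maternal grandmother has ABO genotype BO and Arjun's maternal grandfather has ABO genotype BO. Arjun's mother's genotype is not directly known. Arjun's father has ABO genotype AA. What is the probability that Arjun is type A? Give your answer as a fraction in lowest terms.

1/2

Arjun's mother's ABO genotype from BO × BO: 1/4 BB, 1/2 BO, 1/4 OO.
Crossing each possibility with the father AA and summing P(type A): 1/4·0 + 1/2·1/2 + 1/4·1 = 1/2.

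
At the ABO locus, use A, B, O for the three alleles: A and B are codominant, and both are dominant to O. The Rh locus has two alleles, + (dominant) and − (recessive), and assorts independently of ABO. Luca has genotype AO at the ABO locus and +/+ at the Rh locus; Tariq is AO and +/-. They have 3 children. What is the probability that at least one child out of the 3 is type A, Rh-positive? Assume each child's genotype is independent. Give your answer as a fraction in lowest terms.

63/64

ABO cross AO × AO → 1/4 O, 3/4 A.
Rh cross +/+ × +/- → 1 Rh+; so P(type A, Rh-positive) = 3/4 × 1 = 3/4 per child.
P(none) = (1/4)^3 = 1/64; P(at least one) = 1 − 1/64 = 63/64.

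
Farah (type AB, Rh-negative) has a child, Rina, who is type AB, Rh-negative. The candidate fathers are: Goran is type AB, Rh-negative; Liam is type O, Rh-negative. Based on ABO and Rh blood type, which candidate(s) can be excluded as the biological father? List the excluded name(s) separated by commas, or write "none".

A candidate is excluded only if no genotype consistent with his phenotype could produce a type AB, Rh-negative child with a type AB, Rh-negative mother.
Liam (type O, Rh-): no genotype consistent with that phenotype can produce a type-AB Rh- child with a type-AB mother.

Liam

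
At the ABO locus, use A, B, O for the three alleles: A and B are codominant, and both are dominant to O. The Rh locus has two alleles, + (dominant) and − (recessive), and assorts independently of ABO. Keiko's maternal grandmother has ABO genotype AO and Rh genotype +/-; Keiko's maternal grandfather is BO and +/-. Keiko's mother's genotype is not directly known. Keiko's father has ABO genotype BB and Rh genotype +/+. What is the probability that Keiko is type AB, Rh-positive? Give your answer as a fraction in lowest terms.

1/4

Keiko's mother's ABO genotype from AO × BO: 1/4 AB, 1/4 AO, 1/4 BO, 1/4 OO.
Crossing each possibility with the father BB and summing P(type AB): 1/4·1/2 + 1/4·1/2 + 1/4·0 + 1/4·0 = 1/4.
Similarly for Rh via the mother's Rh distribution: P(Rh+) = 1.
Independent loci: 1/4 × 1 = 1/4.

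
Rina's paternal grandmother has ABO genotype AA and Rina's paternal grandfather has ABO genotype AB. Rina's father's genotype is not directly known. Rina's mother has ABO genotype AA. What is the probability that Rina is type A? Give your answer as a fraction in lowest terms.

3/4

Rina's father's ABO genotype from AA × AB: 1/2 AA, 1/2 AB.
Crossing each possibility with the mother AA and summing P(type A): 1/2·1 + 1/2·1/2 = 3/4.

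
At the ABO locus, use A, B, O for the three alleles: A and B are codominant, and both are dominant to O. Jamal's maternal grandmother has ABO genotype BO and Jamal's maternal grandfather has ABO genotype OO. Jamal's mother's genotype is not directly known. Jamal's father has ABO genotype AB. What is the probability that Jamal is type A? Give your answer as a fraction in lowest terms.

3/8

Jamal's mother's ABO genotype from BO × OO: 1/2 BO, 1/2 OO.
Crossing each possibility with the father AB and summing P(type A): 1/2·1/4 + 1/2·1/2 = 3/8.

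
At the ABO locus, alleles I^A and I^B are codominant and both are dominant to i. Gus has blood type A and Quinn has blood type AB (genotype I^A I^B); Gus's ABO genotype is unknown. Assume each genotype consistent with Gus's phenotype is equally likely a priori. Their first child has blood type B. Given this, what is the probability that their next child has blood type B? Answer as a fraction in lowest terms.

Possible genotypes: Gus ∈ {I^A I^A, I^A i}; Quinn ∈ {I^A I^B}.
Weight each parental genotype pair by prior × P(type-B child):
  I^A i × I^A I^B: posterior weight 1; P(next child type B) = 1/4.
Weighted sum = 1/4.

1/4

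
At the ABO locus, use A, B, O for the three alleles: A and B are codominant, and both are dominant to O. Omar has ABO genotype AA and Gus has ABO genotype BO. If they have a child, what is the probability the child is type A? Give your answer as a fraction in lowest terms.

1/2

ABO cross AA × BO → offspring phenotypes: 1/2 A, 1/2 AB.
So P(type A) = 1/2.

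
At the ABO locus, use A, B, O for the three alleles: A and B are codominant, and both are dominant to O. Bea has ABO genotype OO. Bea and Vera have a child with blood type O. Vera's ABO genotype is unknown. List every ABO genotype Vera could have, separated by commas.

For each candidate genotype of Vera, check whether crossing it with OO can produce every observed child phenotype.
  AA → possible child types {A} ✗
  AB → possible child types {A, B} ✗
  AO → possible child types {O, A} ✓
  BB → possible child types {B} ✗
  BO → possible child types {O, B} ✓
  OO → possible child types {O} ✓

AO, BO, OO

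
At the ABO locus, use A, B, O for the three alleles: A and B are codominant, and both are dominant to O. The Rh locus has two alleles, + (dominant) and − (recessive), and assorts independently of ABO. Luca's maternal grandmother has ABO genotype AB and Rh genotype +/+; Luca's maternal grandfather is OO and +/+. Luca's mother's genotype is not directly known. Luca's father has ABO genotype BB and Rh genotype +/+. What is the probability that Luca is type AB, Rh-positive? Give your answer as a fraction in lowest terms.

Luca's mother's ABO genotype from AB × OO: 1/2 AO, 1/2 BO.
Crossing each possibility with the father BB and summing P(type AB): 1/2·1/2 + 1/2·0 = 1/4.
Similarly for Rh via the mother's Rh distribution: P(Rh+) = 1.
Independent loci: 1/4 × 1 = 1/4.

1/4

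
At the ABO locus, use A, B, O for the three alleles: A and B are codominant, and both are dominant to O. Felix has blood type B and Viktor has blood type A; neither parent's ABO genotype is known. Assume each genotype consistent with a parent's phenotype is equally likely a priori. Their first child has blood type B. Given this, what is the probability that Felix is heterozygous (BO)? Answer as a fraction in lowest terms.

1/3

Possible genotypes: Felix ∈ {BB, BO}; Viktor ∈ {AA, AO}.
Weight each parental genotype pair by prior × P(type-B child):
  BB × AO: posterior weight 2/3.
  BO × AO: posterior weight 1/3.
Sum the posterior weight over pairs where Felix is BO: 1/3.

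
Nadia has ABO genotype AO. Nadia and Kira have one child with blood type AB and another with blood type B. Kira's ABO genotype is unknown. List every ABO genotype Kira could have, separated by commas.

AB, BB, BO

For each candidate genotype of Kira, check whether crossing it with AO can produce every observed child phenotype.
  AA → possible child types {A} ✗
  AB → possible child types {A, B, AB} ✓
  AO → possible child types {O, A} ✗
  BB → possible child types {B, AB} ✓
  BO → possible child types {O, A, B, AB} ✓
  OO → possible child types {O, A} ✗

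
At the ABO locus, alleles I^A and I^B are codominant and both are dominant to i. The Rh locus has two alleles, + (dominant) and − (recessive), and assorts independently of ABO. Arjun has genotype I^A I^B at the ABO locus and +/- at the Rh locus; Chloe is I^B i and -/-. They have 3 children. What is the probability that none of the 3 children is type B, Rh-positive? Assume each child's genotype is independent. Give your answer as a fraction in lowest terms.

ABO cross I^A I^B × I^B i → 1/4 A, 1/2 B, 1/4 AB.
Rh cross +/- × -/- → 1/2 Rh+, 1/2 Rh-; so P(type B, Rh-positive) = 1/2 × 1/2 = 1/4 per child.
P(not type B, Rh-positive) = 3/4 for one child; (3/4)^3 = 27/64.

27/64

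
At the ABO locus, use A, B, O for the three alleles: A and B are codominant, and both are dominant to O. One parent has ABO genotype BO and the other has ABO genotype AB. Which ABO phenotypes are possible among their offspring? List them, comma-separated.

A, B, AB

Gametes from BO × AB give offspring ABO genotypes AB, AO, BB, BO, i.e. phenotypes A, B, AB.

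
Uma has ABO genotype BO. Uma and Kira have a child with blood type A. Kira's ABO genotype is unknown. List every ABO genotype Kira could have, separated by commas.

AA, AB, AO

For each candidate genotype of Kira, check whether crossing it with BO can produce every observed child phenotype.
  AA → possible child types {A, AB} ✓
  AB → possible child types {A, B, AB} ✓
  AO → possible child types {O, A, B, AB} ✓
  BB → possible child types {B} ✗
  BO → possible child types {O, B} ✗
  OO → possible child types {O, B} ✗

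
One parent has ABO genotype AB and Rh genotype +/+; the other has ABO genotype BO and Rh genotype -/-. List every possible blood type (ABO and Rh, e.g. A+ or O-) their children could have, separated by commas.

A+, B+, AB+

Gametes from AB × BO give offspring ABO genotypes AB, AO, BB, BO, i.e. phenotypes A, B, AB.
Rh cross +/+ × -/- → phenotypes Rh+.
Combining independently: A+, B+, AB+.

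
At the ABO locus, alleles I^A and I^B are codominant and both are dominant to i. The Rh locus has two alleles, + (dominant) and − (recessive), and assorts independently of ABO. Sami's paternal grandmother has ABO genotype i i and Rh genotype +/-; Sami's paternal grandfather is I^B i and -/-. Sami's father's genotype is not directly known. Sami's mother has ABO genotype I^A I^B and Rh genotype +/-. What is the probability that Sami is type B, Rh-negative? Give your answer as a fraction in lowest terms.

3/16

Sami's father's ABO genotype from i i × I^B i: 1/2 I^B i, 1/2 i i.
Crossing each possibility with the mother I^A I^B and summing P(type B): 1/2·1/2 + 1/2·1/2 = 1/2.
Similarly for Rh via the father's Rh distribution: P(Rh-) = 3/8.
Independent loci: 1/2 × 3/8 = 3/16.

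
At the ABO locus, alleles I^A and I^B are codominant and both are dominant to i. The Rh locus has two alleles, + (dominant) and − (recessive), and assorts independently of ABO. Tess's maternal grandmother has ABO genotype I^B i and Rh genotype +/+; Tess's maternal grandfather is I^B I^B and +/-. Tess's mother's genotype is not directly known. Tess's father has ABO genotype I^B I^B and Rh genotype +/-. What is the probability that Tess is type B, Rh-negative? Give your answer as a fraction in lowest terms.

1/8

Tess's mother's ABO genotype from I^B i × I^B I^B: 1/2 I^B I^B, 1/2 I^B i.
Crossing each possibility with the father I^B I^B and summing P(type B): 1/2·1 + 1/2·1 = 1.
Similarly for Rh via the mother's Rh distribution: P(Rh-) = 1/8.
Independent loci: 1 × 1/8 = 1/8.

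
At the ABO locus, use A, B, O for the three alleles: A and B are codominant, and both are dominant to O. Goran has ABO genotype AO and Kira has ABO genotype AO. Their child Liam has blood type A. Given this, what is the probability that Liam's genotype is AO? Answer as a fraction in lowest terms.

Cross AO × AO → 1/4 AA, 1/2 AO, 1/4 OO.
Type-A genotypes among offspring: AA (1/4), AO (1/2); total 3/4.
P(AO | type A) = (1/2) / (3/4) = 2/3.

2/3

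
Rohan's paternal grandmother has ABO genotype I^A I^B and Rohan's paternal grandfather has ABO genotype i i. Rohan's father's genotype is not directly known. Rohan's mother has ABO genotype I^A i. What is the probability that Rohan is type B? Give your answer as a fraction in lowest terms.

1/8

Rohan's father's ABO genotype from I^A I^B × i i: 1/2 I^A i, 1/2 I^B i.
Crossing each possibility with the mother I^A i and summing P(type B): 1/2·0 + 1/2·1/4 = 1/8.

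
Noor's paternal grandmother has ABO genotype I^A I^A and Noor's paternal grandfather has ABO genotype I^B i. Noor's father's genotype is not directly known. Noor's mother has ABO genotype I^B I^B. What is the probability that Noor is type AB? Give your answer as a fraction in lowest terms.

Noor's father's ABO genotype from I^A I^A × I^B i: 1/2 I^A I^B, 1/2 I^A i.
Crossing each possibility with the mother I^B I^B and summing P(type AB): 1/2·1/2 + 1/2·1/2 = 1/2.

1/2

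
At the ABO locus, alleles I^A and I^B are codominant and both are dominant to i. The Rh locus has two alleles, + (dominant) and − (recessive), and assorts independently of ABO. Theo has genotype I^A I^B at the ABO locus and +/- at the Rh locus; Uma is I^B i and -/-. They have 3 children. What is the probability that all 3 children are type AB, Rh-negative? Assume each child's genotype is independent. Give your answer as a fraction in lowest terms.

1/512

ABO cross I^A I^B × I^B i → 1/4 A, 1/2 B, 1/4 AB.
Rh cross +/- × -/- → 1/2 Rh+, 1/2 Rh-; so P(type AB, Rh-negative) = 1/4 × 1/2 = 1/8 per child.
All 3 independent: (1/8)^3 = 1/512.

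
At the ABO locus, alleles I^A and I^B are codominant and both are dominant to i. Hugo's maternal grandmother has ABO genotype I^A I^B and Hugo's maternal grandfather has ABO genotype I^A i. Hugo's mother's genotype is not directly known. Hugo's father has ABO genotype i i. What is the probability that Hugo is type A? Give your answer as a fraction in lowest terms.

1/2

Hugo's mother's ABO genotype from I^A I^B × I^A i: 1/4 I^A I^A, 1/4 I^A I^B, 1/4 I^A i, 1/4 I^B i.
Crossing each possibility with the father i i and summing P(type A): 1/4·1 + 1/4·1/2 + 1/4·1/2 + 1/4·0 = 1/2.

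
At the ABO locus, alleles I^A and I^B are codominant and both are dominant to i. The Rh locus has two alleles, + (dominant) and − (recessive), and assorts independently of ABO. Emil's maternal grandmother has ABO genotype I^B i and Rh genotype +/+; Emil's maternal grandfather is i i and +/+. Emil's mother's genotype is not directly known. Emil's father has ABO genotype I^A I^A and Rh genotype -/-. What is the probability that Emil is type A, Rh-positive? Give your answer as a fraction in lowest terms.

Emil's mother's ABO genotype from I^B i × i i: 1/2 I^B i, 1/2 i i.
Crossing each possibility with the father I^A I^A and summing P(type A): 1/2·1/2 + 1/2·1 = 3/4.
Similarly for Rh via the mother's Rh distribution: P(Rh+) = 1.
Independent loci: 3/4 × 1 = 3/4.

3/4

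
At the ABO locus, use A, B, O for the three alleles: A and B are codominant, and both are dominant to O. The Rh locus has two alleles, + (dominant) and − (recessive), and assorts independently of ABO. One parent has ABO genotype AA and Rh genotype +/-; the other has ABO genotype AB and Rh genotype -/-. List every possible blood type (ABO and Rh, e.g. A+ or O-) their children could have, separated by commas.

Gametes from AA × AB give offspring ABO genotypes AA, AB, i.e. phenotypes A, AB.
Rh cross +/- × -/- → phenotypes Rh+, Rh-.
Combining independently: A+, A-, AB+, AB-.

A+, A-, AB+, AB-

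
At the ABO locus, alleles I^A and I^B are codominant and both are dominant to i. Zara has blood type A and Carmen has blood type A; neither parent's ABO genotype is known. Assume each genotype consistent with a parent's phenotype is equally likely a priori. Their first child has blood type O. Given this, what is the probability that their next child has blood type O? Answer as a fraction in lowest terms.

Possible genotypes: Zara ∈ {I^A I^A, I^A i}; Carmen ∈ {I^A I^A, I^A i}.
Weight each parental genotype pair by prior × P(type-O child):
  I^A i × I^A i: posterior weight 1; P(next child type O) = 1/4.
Weighted sum = 1/4.

1/4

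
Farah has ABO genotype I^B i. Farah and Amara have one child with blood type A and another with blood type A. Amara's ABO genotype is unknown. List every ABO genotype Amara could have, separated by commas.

For each candidate genotype of Amara, check whether crossing it with I^B i can produce every observed child phenotype.
  I^A I^A → possible child types {A, AB} ✓
  I^A I^B → possible child types {A, B, AB} ✓
  I^A i → possible child types {O, A, B, AB} ✓
  I^B I^B → possible child types {B} ✗
  I^B i → possible child types {O, B} ✗
  i i → possible child types {O, B} ✗

I^A I^A, I^A I^B, I^A i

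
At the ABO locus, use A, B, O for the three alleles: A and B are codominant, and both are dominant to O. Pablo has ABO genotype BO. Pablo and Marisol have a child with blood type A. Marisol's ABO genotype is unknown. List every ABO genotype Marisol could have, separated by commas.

For each candidate genotype of Marisol, check whether crossing it with BO can produce every observed child phenotype.
  AA → possible child types {A, AB} ✓
  AB → possible child types {A, B, AB} ✓
  AO → possible child types {O, A, B, AB} ✓
  BB → possible child types {B} ✗
  BO → possible child types {O, B} ✗
  OO → possible child types {O, B} ✗

AA, AB, AO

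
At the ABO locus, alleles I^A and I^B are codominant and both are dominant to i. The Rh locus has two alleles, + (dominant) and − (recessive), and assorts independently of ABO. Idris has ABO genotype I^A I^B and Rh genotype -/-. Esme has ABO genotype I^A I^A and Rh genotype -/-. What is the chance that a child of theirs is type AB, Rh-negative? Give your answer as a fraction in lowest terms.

1/2

ABO cross I^A I^B × I^A I^A → offspring phenotypes: 1/2 A, 1/2 AB.
Rh cross -/- × -/- → 1 Rh-.
Independent loci: P(type AB, Rh-negative) = 1/2 × 1 = 1/2.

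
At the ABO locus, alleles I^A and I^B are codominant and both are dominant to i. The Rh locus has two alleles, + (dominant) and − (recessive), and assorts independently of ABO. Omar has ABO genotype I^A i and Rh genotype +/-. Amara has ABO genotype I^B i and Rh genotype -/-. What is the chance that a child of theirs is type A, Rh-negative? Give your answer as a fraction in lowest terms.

1/8

ABO cross I^A i × I^B i → offspring phenotypes: 1/4 O, 1/4 A, 1/4 B, 1/4 AB.
Rh cross +/- × -/- → 1/2 Rh+, 1/2 Rh-.
Independent loci: P(type A, Rh-negative) = 1/4 × 1/2 = 1/8.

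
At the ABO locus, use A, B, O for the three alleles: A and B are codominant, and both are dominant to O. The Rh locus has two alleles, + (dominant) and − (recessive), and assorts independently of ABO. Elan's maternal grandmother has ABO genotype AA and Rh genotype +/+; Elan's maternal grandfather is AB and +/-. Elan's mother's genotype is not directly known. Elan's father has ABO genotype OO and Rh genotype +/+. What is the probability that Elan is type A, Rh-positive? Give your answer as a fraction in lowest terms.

3/4

Elan's mother's ABO genotype from AA × AB: 1/2 AA, 1/2 AB.
Crossing each possibility with the father OO and summing P(type A): 1/2·1 + 1/2·1/2 = 3/4.
Similarly for Rh via the mother's Rh distribution: P(Rh+) = 1.
Independent loci: 3/4 × 1 = 3/4.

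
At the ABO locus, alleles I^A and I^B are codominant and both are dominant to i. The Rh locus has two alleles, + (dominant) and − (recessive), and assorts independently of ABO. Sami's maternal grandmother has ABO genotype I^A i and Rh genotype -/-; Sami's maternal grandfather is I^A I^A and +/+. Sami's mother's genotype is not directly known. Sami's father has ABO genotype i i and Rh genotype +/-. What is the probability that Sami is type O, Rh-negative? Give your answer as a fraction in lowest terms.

1/16

Sami's mother's ABO genotype from I^A i × I^A I^A: 1/2 I^A I^A, 1/2 I^A i.
Crossing each possibility with the father i i and summing P(type O): 1/2·0 + 1/2·1/2 = 1/4.
Similarly for Rh via the mother's Rh distribution: P(Rh-) = 1/4.
Independent loci: 1/4 × 1/4 = 1/16.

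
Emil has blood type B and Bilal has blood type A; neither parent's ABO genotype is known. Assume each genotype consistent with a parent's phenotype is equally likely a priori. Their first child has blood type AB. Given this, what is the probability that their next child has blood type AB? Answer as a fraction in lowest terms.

Possible genotypes: Emil ∈ {BB, BO}; Bilal ∈ {AA, AO}.
Weight each parental genotype pair by prior × P(type-AB child):
  BB × AA: posterior weight 4/9; P(next child type AB) = 1.
  BB × AO: posterior weight 2/9; P(next child type AB) = 1/2.
  BO × AA: posterior weight 2/9; P(next child type AB) = 1/2.
  BO × AO: posterior weight 1/9; P(next child type AB) = 1/4.
Weighted sum = 25/36.

25/36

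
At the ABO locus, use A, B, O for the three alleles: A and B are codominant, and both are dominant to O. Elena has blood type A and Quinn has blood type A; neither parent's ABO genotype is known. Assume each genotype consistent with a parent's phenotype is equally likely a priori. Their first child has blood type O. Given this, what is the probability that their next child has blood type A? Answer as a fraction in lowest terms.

3/4

Possible genotypes: Elena ∈ {AA, AO}; Quinn ∈ {AA, AO}.
Weight each parental genotype pair by prior × P(type-O child):
  AO × AO: posterior weight 1; P(next child type A) = 3/4.
Weighted sum = 3/4.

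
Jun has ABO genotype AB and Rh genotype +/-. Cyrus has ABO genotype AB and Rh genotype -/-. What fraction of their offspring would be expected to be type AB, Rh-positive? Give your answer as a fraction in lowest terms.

ABO cross AB × AB → offspring phenotypes: 1/4 A, 1/4 B, 1/2 AB.
Rh cross +/- × -/- → 1/2 Rh+, 1/2 Rh-.
Independent loci: P(type AB, Rh-positive) = 1/2 × 1/2 = 1/4.

1/4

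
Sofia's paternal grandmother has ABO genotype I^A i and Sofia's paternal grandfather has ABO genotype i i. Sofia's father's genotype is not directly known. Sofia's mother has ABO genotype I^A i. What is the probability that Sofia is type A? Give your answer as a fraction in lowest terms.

5/8

Sofia's father's ABO genotype from I^A i × i i: 1/2 I^A i, 1/2 i i.
Crossing each possibility with the mother I^A i and summing P(type A): 1/2·3/4 + 1/2·1/2 = 5/8.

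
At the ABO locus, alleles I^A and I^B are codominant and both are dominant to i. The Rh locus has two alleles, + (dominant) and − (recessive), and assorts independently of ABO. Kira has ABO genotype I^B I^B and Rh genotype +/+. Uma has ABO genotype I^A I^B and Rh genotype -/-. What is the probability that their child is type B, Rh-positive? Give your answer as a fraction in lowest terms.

ABO cross I^B I^B × I^A I^B → offspring phenotypes: 1/2 B, 1/2 AB.
Rh cross +/+ × -/- → 1 Rh+.
Independent loci: P(type B, Rh-positive) = 1/2 × 1 = 1/2.

1/2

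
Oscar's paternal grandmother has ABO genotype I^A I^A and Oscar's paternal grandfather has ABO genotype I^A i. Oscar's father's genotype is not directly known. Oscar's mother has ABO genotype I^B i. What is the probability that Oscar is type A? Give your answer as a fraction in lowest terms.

3/8

Oscar's father's ABO genotype from I^A I^A × I^A i: 1/2 I^A I^A, 1/2 I^A i.
Crossing each possibility with the mother I^B i and summing P(type A): 1/2·1/2 + 1/2·1/4 = 3/8.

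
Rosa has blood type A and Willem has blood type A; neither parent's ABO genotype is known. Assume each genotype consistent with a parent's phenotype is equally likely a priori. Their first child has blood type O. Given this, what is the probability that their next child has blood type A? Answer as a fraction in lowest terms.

Possible genotypes: Rosa ∈ {AA, AO}; Willem ∈ {AA, AO}.
Weight each parental genotype pair by prior × P(type-O child):
  AO × AO: posterior weight 1; P(next child type A) = 3/4.
Weighted sum = 3/4.

3/4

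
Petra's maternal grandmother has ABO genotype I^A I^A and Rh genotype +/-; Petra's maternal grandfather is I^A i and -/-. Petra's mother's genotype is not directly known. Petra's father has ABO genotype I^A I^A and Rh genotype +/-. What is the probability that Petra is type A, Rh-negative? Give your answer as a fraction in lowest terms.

Petra's mother's ABO genotype from I^A I^A × I^A i: 1/2 I^A I^A, 1/2 I^A i.
Crossing each possibility with the father I^A I^A and summing P(type A): 1/2·1 + 1/2·1 = 1.
Similarly for Rh via the mother's Rh distribution: P(Rh-) = 3/8.
Independent loci: 1 × 3/8 = 3/8.

3/8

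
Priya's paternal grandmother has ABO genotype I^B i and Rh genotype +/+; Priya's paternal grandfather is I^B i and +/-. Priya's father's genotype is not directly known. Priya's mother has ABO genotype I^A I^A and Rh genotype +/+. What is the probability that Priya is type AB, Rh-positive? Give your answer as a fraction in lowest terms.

1/2

Priya's father's ABO genotype from I^B i × I^B i: 1/4 I^B I^B, 1/2 I^B i, 1/4 i i.
Crossing each possibility with the mother I^A I^A and summing P(type AB): 1/4·1 + 1/2·1/2 + 1/4·0 = 1/2.
Similarly for Rh via the father's Rh distribution: P(Rh+) = 1.
Independent loci: 1/2 × 1 = 1/2.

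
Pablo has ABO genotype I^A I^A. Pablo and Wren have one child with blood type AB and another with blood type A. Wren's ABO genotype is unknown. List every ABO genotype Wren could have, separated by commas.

For each candidate genotype of Wren, check whether crossing it with I^A I^A can produce every observed child phenotype.
  I^A I^A → possible child types {A} ✗
  I^A I^B → possible child types {A, AB} ✓
  I^A i → possible child types {A} ✗
  I^B I^B → possible child types {AB} ✗
  I^B i → possible child types {A, AB} ✓
  i i → possible child types {A} ✗

I^A I^B, I^B i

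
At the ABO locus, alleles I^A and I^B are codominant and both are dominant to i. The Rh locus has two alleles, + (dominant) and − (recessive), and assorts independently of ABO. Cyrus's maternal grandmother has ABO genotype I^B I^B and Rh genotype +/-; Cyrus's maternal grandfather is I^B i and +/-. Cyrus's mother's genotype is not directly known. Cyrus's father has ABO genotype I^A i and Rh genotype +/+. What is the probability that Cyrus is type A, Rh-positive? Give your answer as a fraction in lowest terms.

1/8

Cyrus's mother's ABO genotype from I^B I^B × I^B i: 1/2 I^B I^B, 1/2 I^B i.
Crossing each possibility with the father I^A i and summing P(type A): 1/2·0 + 1/2·1/4 = 1/8.
Similarly for Rh via the mother's Rh distribution: P(Rh+) = 1.
Independent loci: 1/8 × 1 = 1/8.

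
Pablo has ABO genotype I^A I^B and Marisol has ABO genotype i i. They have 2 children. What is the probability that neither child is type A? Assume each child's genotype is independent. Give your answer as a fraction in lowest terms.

ABO cross I^A I^B × i i → 1/2 A, 1/2 B.
So P(type A) = 1/2 per child.
P(not type A) = 1/2 for one child; (1/2)^2 = 1/4.

1/4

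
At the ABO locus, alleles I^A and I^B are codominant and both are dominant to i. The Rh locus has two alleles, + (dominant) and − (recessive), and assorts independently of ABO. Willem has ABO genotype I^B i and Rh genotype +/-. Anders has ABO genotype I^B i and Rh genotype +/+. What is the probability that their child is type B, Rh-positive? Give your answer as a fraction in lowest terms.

ABO cross I^B i × I^B i → offspring phenotypes: 1/4 O, 3/4 B.
Rh cross +/- × +/+ → 1 Rh+.
Independent loci: P(type B, Rh-positive) = 3/4 × 1 = 3/4.

3/4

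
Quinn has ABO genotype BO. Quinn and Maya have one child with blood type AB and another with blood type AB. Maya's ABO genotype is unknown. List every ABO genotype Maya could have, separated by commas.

AA, AB, AO

For each candidate genotype of Maya, check whether crossing it with BO can produce every observed child phenotype.
  AA → possible child types {A, AB} ✓
  AB → possible child types {A, B, AB} ✓
  AO → possible child types {O, A, B, AB} ✓
  BB → possible child types {B} ✗
  BO → possible child types {O, B} ✗
  OO → possible child types {O, B} ✗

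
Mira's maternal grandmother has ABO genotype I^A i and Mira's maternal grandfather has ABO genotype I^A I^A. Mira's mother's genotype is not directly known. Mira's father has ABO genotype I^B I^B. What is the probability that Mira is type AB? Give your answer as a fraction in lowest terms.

3/4

Mira's mother's ABO genotype from I^A i × I^A I^A: 1/2 I^A I^A, 1/2 I^A i.
Crossing each possibility with the father I^B I^B and summing P(type AB): 1/2·1 + 1/2·1/2 = 3/4.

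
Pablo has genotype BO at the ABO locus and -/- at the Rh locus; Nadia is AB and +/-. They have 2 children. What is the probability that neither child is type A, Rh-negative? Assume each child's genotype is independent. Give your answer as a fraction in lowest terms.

49/64

ABO cross BO × AB → 1/4 A, 1/2 B, 1/4 AB.
Rh cross -/- × +/- → 1/2 Rh+, 1/2 Rh-; so P(type A, Rh-negative) = 1/4 × 1/2 = 1/8 per child.
P(not type A, Rh-negative) = 7/8 for one child; (7/8)^2 = 49/64.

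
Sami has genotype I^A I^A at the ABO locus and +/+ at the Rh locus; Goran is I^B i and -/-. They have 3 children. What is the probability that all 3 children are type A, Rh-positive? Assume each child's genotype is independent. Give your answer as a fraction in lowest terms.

ABO cross I^A I^A × I^B i → 1/2 A, 1/2 AB.
Rh cross +/+ × -/- → 1 Rh+; so P(type A, Rh-positive) = 1/2 × 1 = 1/2 per child.
All 3 independent: (1/2)^3 = 1/8.

1/8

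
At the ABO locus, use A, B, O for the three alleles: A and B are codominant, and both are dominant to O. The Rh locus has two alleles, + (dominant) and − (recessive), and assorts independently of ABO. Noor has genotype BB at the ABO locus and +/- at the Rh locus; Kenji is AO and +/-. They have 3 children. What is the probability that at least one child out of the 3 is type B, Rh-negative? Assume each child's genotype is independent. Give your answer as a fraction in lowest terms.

169/512

ABO cross BB × AO → 1/2 B, 1/2 AB.
Rh cross +/- × +/- → 3/4 Rh+, 1/4 Rh-; so P(type B, Rh-negative) = 1/2 × 1/4 = 1/8 per child.
P(none) = (7/8)^3 = 343/512; P(at least one) = 1 − 343/512 = 169/512.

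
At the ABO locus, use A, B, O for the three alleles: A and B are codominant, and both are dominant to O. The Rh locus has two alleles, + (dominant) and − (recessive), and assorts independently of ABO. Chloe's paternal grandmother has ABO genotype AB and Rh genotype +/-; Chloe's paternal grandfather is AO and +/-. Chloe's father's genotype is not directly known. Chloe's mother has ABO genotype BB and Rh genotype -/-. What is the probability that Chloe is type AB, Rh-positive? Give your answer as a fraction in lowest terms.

Chloe's father's ABO genotype from AB × AO: 1/4 AA, 1/4 AB, 1/4 AO, 1/4 BO.
Crossing each possibility with the mother BB and summing P(type AB): 1/4·1 + 1/4·1/2 + 1/4·1/2 + 1/4·0 = 1/2.
Similarly for Rh via the father's Rh distribution: P(Rh+) = 1/2.
Independent loci: 1/2 × 1/2 = 1/4.

1/4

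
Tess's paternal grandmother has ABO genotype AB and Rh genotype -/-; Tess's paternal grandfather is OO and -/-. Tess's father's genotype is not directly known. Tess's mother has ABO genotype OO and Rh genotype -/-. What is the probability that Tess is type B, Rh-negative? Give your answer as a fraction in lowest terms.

1/4

Tess's father's ABO genotype from AB × OO: 1/2 AO, 1/2 BO.
Crossing each possibility with the mother OO and summing P(type B): 1/2·0 + 1/2·1/2 = 1/4.
Similarly for Rh via the father's Rh distribution: P(Rh-) = 1.
Independent loci: 1/4 × 1 = 1/4.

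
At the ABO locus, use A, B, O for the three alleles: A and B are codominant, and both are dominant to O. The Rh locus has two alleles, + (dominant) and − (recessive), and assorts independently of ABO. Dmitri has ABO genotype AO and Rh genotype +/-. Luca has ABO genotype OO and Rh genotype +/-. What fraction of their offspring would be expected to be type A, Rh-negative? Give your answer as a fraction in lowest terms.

ABO cross AO × OO → offspring phenotypes: 1/2 O, 1/2 A.
Rh cross +/- × +/- → 3/4 Rh+, 1/4 Rh-.
Independent loci: P(type A, Rh-negative) = 1/2 × 1/4 = 1/8.

1/8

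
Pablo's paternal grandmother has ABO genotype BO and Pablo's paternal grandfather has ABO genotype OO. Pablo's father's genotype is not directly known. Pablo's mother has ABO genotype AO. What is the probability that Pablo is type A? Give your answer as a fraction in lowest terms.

Pablo's father's ABO genotype from BO × OO: 1/2 BO, 1/2 OO.
Crossing each possibility with the mother AO and summing P(type A): 1/2·1/4 + 1/2·1/2 = 3/8.

3/8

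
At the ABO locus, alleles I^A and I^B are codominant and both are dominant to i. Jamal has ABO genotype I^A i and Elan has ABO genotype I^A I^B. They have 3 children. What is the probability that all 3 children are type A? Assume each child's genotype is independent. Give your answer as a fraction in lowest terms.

ABO cross I^A i × I^A I^B → 1/2 A, 1/4 B, 1/4 AB.
So P(type A) = 1/2 per child.
All 3 independent: (1/2)^3 = 1/8.

1/8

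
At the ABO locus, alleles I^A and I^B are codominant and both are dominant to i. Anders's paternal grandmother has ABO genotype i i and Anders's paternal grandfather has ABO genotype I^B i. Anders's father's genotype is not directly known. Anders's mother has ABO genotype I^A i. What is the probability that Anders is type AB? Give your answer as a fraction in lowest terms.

1/8

Anders's father's ABO genotype from i i × I^B i: 1/2 I^B i, 1/2 i i.
Crossing each possibility with the mother I^A i and summing P(type AB): 1/2·1/4 + 1/2·0 = 1/8.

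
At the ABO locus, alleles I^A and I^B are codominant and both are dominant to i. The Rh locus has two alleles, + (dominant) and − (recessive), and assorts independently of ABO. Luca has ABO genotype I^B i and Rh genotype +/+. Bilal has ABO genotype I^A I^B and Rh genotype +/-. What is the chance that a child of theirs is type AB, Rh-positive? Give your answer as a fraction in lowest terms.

ABO cross I^B i × I^A I^B → offspring phenotypes: 1/4 A, 1/2 B, 1/4 AB.
Rh cross +/+ × +/- → 1 Rh+.
Independent loci: P(type AB, Rh-positive) = 1/4 × 1 = 1/4.

1/4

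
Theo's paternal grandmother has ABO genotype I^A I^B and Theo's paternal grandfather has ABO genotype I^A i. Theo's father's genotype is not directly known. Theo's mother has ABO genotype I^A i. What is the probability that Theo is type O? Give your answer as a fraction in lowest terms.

1/8

Theo's father's ABO genotype from I^A I^B × I^A i: 1/4 I^A I^A, 1/4 I^A I^B, 1/4 I^A i, 1/4 I^B i.
Crossing each possibility with the mother I^A i and summing P(type O): 1/4·0 + 1/4·0 + 1/4·1/4 + 1/4·1/4 = 1/8.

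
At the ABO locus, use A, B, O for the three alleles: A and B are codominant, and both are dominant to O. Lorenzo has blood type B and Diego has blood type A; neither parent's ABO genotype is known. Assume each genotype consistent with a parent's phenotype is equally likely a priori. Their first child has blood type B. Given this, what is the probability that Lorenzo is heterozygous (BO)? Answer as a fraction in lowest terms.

1/3

Possible genotypes: Lorenzo ∈ {BB, BO}; Diego ∈ {AA, AO}.
Weight each parental genotype pair by prior × P(type-B child):
  BB × AO: posterior weight 2/3.
  BO × AO: posterior weight 1/3.
Sum the posterior weight over pairs where Lorenzo is BO: 1/3.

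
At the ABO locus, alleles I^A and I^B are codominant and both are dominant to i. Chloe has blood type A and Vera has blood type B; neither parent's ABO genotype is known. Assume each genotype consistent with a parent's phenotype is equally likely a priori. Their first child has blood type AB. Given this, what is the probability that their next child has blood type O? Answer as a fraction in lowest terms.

Possible genotypes: Chloe ∈ {I^A I^A, I^A i}; Vera ∈ {I^B I^B, I^B i}.
Weight each parental genotype pair by prior × P(type-AB child):
  I^A I^A × I^B I^B: posterior weight 4/9; P(next child type O) = 0.
  I^A I^A × I^B i: posterior weight 2/9; P(next child type O) = 0.
  I^A i × I^B I^B: posterior weight 2/9; P(next child type O) = 0.
  I^A i × I^B i: posterior weight 1/9; P(next child type O) = 1/4.
Weighted sum = 1/36.

1/36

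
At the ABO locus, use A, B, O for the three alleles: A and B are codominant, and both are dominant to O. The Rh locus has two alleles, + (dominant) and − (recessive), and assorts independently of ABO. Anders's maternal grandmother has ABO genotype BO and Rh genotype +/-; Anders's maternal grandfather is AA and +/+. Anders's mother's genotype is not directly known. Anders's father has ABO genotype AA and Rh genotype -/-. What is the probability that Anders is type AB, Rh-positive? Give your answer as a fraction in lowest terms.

Anders's mother's ABO genotype from BO × AA: 1/2 AB, 1/2 AO.
Crossing each possibility with the father AA and summing P(type AB): 1/2·1/2 + 1/2·0 = 1/4.
Similarly for Rh via the mother's Rh distribution: P(Rh+) = 3/4.
Independent loci: 1/4 × 3/4 = 3/16.

3/16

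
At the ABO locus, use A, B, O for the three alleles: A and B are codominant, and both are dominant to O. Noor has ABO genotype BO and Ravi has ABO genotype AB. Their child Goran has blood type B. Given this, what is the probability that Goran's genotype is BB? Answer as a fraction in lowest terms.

Cross BO × AB → 1/4 AB, 1/4 AO, 1/4 BB, 1/4 BO.
Type-B genotypes among offspring: BB (1/4), BO (1/4); total 1/2.
P(BB | type B) = (1/4) / (1/2) = 1/2.

1/2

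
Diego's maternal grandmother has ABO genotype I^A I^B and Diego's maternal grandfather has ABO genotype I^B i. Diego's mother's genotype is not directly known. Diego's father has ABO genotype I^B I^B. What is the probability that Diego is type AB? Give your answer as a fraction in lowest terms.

Diego's mother's ABO genotype from I^A I^B × I^B i: 1/4 I^A I^B, 1/4 I^A i, 1/4 I^B I^B, 1/4 I^B i.
Crossing each possibility with the father I^B I^B and summing P(type AB): 1/4·1/2 + 1/4·1/2 + 1/4·0 + 1/4·0 = 1/4.

1/4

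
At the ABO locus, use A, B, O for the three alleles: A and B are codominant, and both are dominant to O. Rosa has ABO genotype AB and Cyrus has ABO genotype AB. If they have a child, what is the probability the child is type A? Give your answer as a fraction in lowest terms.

ABO cross AB × AB → offspring phenotypes: 1/4 A, 1/4 B, 1/2 AB.
So P(type A) = 1/4.

1/4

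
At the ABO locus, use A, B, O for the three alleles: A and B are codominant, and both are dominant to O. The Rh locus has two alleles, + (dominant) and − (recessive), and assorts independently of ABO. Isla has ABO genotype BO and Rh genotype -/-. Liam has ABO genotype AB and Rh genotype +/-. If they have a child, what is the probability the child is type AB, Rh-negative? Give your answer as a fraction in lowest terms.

1/8

ABO cross BO × AB → offspring phenotypes: 1/4 A, 1/2 B, 1/4 AB.
Rh cross -/- × +/- → 1/2 Rh+, 1/2 Rh-.
Independent loci: P(type AB, Rh-negative) = 1/4 × 1/2 = 1/8.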